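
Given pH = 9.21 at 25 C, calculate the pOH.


pOH = 14 - pH
pOH = 14 - 9.21
pOH = 4.79

4.79


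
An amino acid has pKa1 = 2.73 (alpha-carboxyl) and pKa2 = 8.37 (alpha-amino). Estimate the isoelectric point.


pI = (pKa1 + pKa2) / 2
pI = (2.73 + 8.37) / 2
pI = 5.55

5.55


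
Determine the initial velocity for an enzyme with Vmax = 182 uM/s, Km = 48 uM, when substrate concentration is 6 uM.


v = Vmax * [S] / (Km + [S])
v = 182 * 6 / (48 + 6)
v = 20.2222 uM/s

20.2222 uM/s


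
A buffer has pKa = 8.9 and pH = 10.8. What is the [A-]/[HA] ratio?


[A-]/[HA] = 10^(pH - pKa)
= 10^(10.8 - 8.9)
= 79.4328

79.4328


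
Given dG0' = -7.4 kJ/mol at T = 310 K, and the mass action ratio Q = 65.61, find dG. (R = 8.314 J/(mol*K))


dG = dG0' + RT * ln(Q) / 1000
dG = -7.4 + 8.314 * 310 * ln(65.61) / 1000
dG = 3.3829 kJ/mol

3.3829 kJ/mol


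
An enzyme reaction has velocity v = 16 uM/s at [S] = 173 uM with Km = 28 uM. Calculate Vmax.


Vmax = v * (Km + [S]) / [S]
Vmax = 16 * (28 + 173) / 173
Vmax = 18.5896 uM/s

18.5896 uM/s


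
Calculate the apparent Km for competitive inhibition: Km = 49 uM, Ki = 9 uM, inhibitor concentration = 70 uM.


Km_app = Km * (1 + [I]/Ki)
Km_app = 49 * (1 + 70/9)
Km_app = 430.1111 uM

430.1111 uM


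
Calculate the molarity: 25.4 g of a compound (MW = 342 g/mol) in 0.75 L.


C = (mass / MW) / volume
C = (25.4 / 342) / 0.75
C = 0.099 M

0.099 M


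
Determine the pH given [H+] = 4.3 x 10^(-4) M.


pH = -log10([H+])
pH = -log10(4.3 x 10^(-4))
pH = 3.3665

3.3665


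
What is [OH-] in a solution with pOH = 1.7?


[OH-] = 10^(-pOH)
[OH-] = 10^(-1.7)
[OH-] = 0.02 M

0.02 M


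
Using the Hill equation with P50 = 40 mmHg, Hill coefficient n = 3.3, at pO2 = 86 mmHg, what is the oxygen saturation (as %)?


Y = pO2^n / (P50^n + pO2^n)
Y = 86^3.3 / (40^3.3 + 86^3.3)
Y = 92.59%

92.59%


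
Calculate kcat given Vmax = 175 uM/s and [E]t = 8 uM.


kcat = Vmax / [E]t
kcat = 175 / 8
kcat = 21.875 s^-1

21.875 s^-1


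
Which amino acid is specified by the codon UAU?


Standard genetic code lookup.
Codon UAU -> Tyr

Tyr


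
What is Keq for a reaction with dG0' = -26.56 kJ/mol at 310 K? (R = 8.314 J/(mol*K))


Keq = exp(-dG0 * 1000 / (R * T))
Keq = exp(-(-26.56) * 1000 / (8.314 * 310))
Keq = 29887.5828

29887.5828


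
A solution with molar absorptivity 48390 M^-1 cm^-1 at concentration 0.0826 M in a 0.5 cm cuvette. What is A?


A = epsilon * c * l
A = 48390 * 0.0826 * 0.5
A = 1998.507

1998.507


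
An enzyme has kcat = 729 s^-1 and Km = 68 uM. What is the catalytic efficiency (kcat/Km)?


Catalytic efficiency = kcat / Km
= 729 / 68
= 10.7206 uM^-1*s^-1

10.7206 uM^-1*s^-1


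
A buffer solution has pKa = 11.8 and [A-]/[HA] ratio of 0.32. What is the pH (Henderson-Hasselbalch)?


pH = pKa + log10([A-]/[HA])
pH = 11.8 + log10(0.32)
pH = 11.3051

11.3051


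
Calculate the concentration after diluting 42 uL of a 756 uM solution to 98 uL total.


C2 = C1 * V1 / V2
C2 = 756 * 42 / 98
C2 = 324.0 uM

324.0 uM


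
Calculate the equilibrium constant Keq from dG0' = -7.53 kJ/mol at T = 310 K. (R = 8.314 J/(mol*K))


Keq = exp(-dG0 * 1000 / (R * T))
Keq = exp(-(-7.53) * 1000 / (8.314 * 310))
Keq = 18.5713

18.5713


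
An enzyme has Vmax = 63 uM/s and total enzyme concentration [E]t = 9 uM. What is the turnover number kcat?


kcat = Vmax / [E]t
kcat = 63 / 9
kcat = 7.0 s^-1

7.0 s^-1


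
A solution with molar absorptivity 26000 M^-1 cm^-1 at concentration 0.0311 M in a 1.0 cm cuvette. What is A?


A = epsilon * c * l
A = 26000 * 0.0311 * 1.0
A = 808.6

808.6


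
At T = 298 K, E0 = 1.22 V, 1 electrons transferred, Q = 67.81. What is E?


E = E0 - (RT/nF) * ln(Q)
E = 1.22 - (8.314 * 298 / (1 * 96485)) * ln(67.81)
E = 1.1117 V

1.1117 V


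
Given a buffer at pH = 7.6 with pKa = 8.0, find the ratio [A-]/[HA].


[A-]/[HA] = 10^(pH - pKa)
= 10^(7.6 - 8.0)
= 0.3981

0.3981


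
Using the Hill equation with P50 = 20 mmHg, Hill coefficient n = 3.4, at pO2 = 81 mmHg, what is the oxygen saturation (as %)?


Y = pO2^n / (P50^n + pO2^n)
Y = 81^3.4 / (20^3.4 + 81^3.4)
Y = 99.15%

99.15%


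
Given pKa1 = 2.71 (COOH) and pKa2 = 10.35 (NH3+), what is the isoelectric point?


pI = (pKa1 + pKa2) / 2
pI = (2.71 + 10.35) / 2
pI = 6.53

6.53


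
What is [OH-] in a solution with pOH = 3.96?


[OH-] = 10^(-pOH)
[OH-] = 10^(-3.96)
[OH-] = 1.096e-04 M

1.096e-04 M


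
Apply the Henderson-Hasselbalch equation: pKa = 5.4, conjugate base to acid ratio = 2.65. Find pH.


pH = pKa + log10([A-]/[HA])
pH = 5.4 + log10(2.65)
pH = 5.8232

5.8232


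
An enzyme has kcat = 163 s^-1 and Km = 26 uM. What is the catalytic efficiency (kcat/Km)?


Catalytic efficiency = kcat / Km
= 163 / 26
= 6.2692 uM^-1*s^-1

6.2692 uM^-1*s^-1


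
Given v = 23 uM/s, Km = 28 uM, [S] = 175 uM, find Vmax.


Vmax = v * (Km + [S]) / [S]
Vmax = 23 * (28 + 175) / 175
Vmax = 26.68 uM/s

26.68 uM/s


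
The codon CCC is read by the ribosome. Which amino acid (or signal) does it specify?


Standard genetic code lookup.
Codon CCC -> Pro

Pro


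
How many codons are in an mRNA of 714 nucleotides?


codons = nucleotides / 3
codons = 714 / 3 = 238

238


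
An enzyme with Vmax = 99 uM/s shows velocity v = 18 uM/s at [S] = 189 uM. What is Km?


Km = [S] * (Vmax - v) / v
Km = 189 * (99 - 18) / 18
Km = 850.5 uM

850.5 uM


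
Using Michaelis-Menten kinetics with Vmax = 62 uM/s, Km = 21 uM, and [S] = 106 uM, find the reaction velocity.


v = Vmax * [S] / (Km + [S])
v = 62 * 106 / (21 + 106)
v = 51.748 uM/s

51.748 uM/s


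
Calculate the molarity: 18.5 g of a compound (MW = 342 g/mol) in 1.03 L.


C = (mass / MW) / volume
C = (18.5 / 342) / 1.03
C = 0.0525 M

0.0525 M


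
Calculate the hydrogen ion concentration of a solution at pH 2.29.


[H+] = 10^(-pH)
[H+] = 10^(-2.29)
[H+] = 0.0051 M

0.0051 M


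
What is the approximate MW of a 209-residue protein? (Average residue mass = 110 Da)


MW = n_residues * 110 Da
MW = 209 * 110
MW = 22990 Da

22990 Da


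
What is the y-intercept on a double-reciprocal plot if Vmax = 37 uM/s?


y-intercept = 1/Vmax
= 1/37
= 0.027 s/uM

0.027 s/uM


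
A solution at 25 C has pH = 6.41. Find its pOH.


pOH = 14 - pH
pOH = 14 - 6.41
pOH = 7.59

7.59


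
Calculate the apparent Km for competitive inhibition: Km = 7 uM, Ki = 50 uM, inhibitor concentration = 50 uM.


Km_app = Km * (1 + [I]/Ki)
Km_app = 7 * (1 + 50/50)
Km_app = 14.0 uM

14.0 uM


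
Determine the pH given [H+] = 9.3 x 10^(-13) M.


pH = -log10([H+])
pH = -log10(9.3 x 10^(-13))
pH = 12.0315

12.0315


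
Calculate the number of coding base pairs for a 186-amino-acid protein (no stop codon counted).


Each amino acid = 1 codon = 3 bp
bp = 186 * 3 = 558 bp

558 bp


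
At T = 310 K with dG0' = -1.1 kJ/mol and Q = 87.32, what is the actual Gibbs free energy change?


dG = dG0' + RT * ln(Q) / 1000
dG = -1.1 + 8.314 * 310 * ln(87.32) / 1000
dG = 10.4196 kJ/mol

10.4196 kJ/mol


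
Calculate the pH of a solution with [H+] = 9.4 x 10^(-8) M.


pH = -log10([H+])
pH = -log10(9.4 x 10^(-8))
pH = 7.0269

7.0269


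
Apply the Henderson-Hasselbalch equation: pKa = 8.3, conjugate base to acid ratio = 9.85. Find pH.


pH = pKa + log10([A-]/[HA])
pH = 8.3 + log10(9.85)
pH = 9.2934

9.2934


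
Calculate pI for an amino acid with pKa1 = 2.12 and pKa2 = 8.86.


pI = (pKa1 + pKa2) / 2
pI = (2.12 + 8.86) / 2
pI = 5.49

5.49


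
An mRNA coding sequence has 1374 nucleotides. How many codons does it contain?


codons = nucleotides / 3
codons = 1374 / 3 = 458

458


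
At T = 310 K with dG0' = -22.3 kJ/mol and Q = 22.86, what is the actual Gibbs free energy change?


dG = dG0' + RT * ln(Q) / 1000
dG = -22.3 + 8.314 * 310 * ln(22.86) / 1000
dG = -14.2345 kJ/mol

-14.2345 kJ/mol


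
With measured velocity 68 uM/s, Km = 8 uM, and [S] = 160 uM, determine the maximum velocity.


Vmax = v * (Km + [S]) / [S]
Vmax = 68 * (8 + 160) / 160
Vmax = 71.4 uM/s

71.4 uM/s


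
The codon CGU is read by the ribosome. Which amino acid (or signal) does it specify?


Standard genetic code lookup.
Codon CGU -> Arg

Arg


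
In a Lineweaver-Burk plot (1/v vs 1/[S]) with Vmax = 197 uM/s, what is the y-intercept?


y-intercept = 1/Vmax
= 1/197
= 0.0051 s/uM

0.0051 s/uM


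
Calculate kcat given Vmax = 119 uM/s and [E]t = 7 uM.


kcat = Vmax / [E]t
kcat = 119 / 7
kcat = 17.0 s^-1

17.0 s^-1


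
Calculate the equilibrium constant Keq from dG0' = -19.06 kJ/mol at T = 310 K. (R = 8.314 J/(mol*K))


Keq = exp(-dG0 * 1000 / (R * T))
Keq = exp(-(-19.06) * 1000 / (8.314 * 310))
Keq = 1628.1854

1628.1854


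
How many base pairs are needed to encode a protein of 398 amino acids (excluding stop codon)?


Each amino acid = 1 codon = 3 bp
bp = 398 * 3 = 1194 bp

1194 bp


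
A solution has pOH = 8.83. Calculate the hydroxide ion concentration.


[OH-] = 10^(-pOH)
[OH-] = 10^(-8.83)
[OH-] = 1.479e-09 M

1.479e-09 M


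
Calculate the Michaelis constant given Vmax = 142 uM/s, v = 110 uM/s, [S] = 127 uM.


Km = [S] * (Vmax - v) / v
Km = 127 * (142 - 110) / 110
Km = 36.9455 uM

36.9455 uM


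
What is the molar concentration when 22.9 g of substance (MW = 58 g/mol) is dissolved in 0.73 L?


C = (mass / MW) / volume
C = (22.9 / 58) / 0.73
C = 0.5409 M

0.5409 M


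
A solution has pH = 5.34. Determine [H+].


[H+] = 10^(-pH)
[H+] = 10^(-5.34)
[H+] = 4.571e-06 M

4.571e-06 M


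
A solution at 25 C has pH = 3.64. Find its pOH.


pOH = 14 - pH
pOH = 14 - 3.64
pOH = 10.36

10.36


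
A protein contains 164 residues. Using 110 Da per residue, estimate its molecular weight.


MW = n_residues * 110 Da
MW = 164 * 110
MW = 18040 Da

18040 Da


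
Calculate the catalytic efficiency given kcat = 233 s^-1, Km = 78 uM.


Catalytic efficiency = kcat / Km
= 233 / 78
= 2.9872 uM^-1*s^-1

2.9872 uM^-1*s^-1


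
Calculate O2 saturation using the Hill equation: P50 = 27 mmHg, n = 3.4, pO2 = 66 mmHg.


Y = pO2^n / (P50^n + pO2^n)
Y = 66^3.4 / (27^3.4 + 66^3.4)
Y = 95.43%

95.43%


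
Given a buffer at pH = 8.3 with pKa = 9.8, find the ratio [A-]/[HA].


[A-]/[HA] = 10^(pH - pKa)
= 10^(8.3 - 9.8)
= 0.0316

0.0316


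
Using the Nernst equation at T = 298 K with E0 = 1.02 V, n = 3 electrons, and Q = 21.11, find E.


E = E0 - (RT/nF) * ln(Q)
E = 1.02 - (8.314 * 298 / (3 * 96485)) * ln(21.11)
E = 0.9939 V

0.9939 V


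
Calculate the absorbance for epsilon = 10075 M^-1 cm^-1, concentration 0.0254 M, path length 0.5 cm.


A = epsilon * c * l
A = 10075 * 0.0254 * 0.5
A = 127.9525

127.9525


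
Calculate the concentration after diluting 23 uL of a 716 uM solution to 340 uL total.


C2 = C1 * V1 / V2
C2 = 716 * 23 / 340
C2 = 48.4353 uM

48.4353 uM


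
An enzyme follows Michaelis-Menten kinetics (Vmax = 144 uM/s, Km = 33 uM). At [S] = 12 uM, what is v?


v = Vmax * [S] / (Km + [S])
v = 144 * 12 / (33 + 12)
v = 38.4 uM/s

38.4 uM/s


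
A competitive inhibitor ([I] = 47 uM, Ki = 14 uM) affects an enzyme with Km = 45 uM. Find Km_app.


Km_app = Km * (1 + [I]/Ki)
Km_app = 45 * (1 + 47/14)
Km_app = 196.0714 uM

196.0714 uM


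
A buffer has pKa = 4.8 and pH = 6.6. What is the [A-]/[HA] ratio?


[A-]/[HA] = 10^(pH - pKa)
= 10^(6.6 - 4.8)
= 63.0957

63.0957


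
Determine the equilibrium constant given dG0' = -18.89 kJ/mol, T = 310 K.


Keq = exp(-dG0 * 1000 / (R * T))
Keq = exp(-(-18.89) * 1000 / (8.314 * 310))
Keq = 1524.2564

1524.2564


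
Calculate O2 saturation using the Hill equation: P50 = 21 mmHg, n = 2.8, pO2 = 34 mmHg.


Y = pO2^n / (P50^n + pO2^n)
Y = 34^2.8 / (21^2.8 + 34^2.8)
Y = 79.4%

79.4%


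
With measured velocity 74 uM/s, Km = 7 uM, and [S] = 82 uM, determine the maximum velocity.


Vmax = v * (Km + [S]) / [S]
Vmax = 74 * (7 + 82) / 82
Vmax = 80.3171 uM/s

80.3171 uM/s


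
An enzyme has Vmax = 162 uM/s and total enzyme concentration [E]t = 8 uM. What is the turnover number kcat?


kcat = Vmax / [E]t
kcat = 162 / 8
kcat = 20.25 s^-1

20.25 s^-1


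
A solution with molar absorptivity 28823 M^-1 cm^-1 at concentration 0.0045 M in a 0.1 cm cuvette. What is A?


A = epsilon * c * l
A = 28823 * 0.0045 * 0.1
A = 12.9703

12.9703


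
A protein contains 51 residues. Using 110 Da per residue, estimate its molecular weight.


MW = n_residues * 110 Da
MW = 51 * 110
MW = 5610 Da

5610 Da


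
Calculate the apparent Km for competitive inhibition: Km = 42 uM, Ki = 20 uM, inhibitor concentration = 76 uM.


Km_app = Km * (1 + [I]/Ki)
Km_app = 42 * (1 + 76/20)
Km_app = 201.6 uM

201.6 uM


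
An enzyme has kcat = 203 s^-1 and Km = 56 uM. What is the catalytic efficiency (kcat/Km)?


Catalytic efficiency = kcat / Km
= 203 / 56
= 3.625 uM^-1*s^-1

3.625 uM^-1*s^-1


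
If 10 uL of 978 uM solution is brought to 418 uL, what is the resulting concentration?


C2 = C1 * V1 / V2
C2 = 978 * 10 / 418
C2 = 23.3971 uM

23.3971 uM


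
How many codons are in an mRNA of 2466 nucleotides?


codons = nucleotides / 3
codons = 2466 / 3 = 822

822


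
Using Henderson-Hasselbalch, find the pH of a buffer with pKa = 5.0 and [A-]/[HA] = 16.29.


pH = pKa + log10([A-]/[HA])
pH = 5.0 + log10(16.29)
pH = 6.2119

6.2119


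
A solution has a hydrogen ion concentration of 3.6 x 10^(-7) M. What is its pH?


pH = -log10([H+])
pH = -log10(3.6 x 10^(-7))
pH = 6.4437

6.4437


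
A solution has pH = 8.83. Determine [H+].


[H+] = 10^(-pH)
[H+] = 10^(-8.83)
[H+] = 1.479e-09 M

1.479e-09 M


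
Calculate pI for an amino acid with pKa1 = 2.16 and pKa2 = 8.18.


pI = (pKa1 + pKa2) / 2
pI = (2.16 + 8.18) / 2
pI = 5.17

5.17


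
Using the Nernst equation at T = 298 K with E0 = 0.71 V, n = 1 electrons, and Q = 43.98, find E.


E = E0 - (RT/nF) * ln(Q)
E = 0.71 - (8.314 * 298 / (1 * 96485)) * ln(43.98)
E = 0.6128 V

0.6128 V


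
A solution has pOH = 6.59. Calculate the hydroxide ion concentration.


[OH-] = 10^(-pOH)
[OH-] = 10^(-6.59)
[OH-] = 2.570e-07 M

2.570e-07 M


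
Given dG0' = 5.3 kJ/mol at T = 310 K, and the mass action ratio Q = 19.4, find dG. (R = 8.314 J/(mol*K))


dG = dG0' + RT * ln(Q) / 1000
dG = 5.3 + 8.314 * 310 * ln(19.4) / 1000
dG = 12.9425 kJ/mol

12.9425 kJ/mol


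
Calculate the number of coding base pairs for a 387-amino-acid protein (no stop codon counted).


Each amino acid = 1 codon = 3 bp
bp = 387 * 3 = 1161 bp

1161 bp


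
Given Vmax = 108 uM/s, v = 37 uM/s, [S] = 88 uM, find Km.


Km = [S] * (Vmax - v) / v
Km = 88 * (108 - 37) / 37
Km = 168.8649 uM

168.8649 uM


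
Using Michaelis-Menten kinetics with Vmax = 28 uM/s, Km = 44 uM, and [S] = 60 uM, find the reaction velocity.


v = Vmax * [S] / (Km + [S])
v = 28 * 60 / (44 + 60)
v = 16.1538 uM/s

16.1538 uM/s


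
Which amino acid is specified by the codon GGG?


Standard genetic code lookup.
Codon GGG -> Gly

Gly


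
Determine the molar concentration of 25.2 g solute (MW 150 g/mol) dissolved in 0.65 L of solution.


C = (mass / MW) / volume
C = (25.2 / 150) / 0.65
C = 0.2585 M

0.2585 M


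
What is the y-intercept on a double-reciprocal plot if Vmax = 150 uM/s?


y-intercept = 1/Vmax
= 1/150
= 0.0067 s/uM

0.0067 s/uM


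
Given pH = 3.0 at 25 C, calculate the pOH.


pOH = 14 - pH
pOH = 14 - 3.0
pOH = 11.0

11.0


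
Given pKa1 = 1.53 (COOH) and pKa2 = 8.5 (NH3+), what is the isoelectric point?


pI = (pKa1 + pKa2) / 2
pI = (1.53 + 8.5) / 2
pI = 5.015

5.015


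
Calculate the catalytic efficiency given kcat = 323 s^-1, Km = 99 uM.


Catalytic efficiency = kcat / Km
= 323 / 99
= 3.2626 uM^-1*s^-1

3.2626 uM^-1*s^-1


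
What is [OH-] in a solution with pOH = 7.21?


[OH-] = 10^(-pOH)
[OH-] = 10^(-7.21)
[OH-] = 6.166e-08 M

6.166e-08 M


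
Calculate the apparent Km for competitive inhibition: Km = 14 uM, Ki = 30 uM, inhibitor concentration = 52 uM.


Km_app = Km * (1 + [I]/Ki)
Km_app = 14 * (1 + 52/30)
Km_app = 38.2667 uM

38.2667 uM


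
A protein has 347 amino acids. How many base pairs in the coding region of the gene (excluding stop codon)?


Each amino acid = 1 codon = 3 bp
bp = 347 * 3 = 1041 bp

1041 bp


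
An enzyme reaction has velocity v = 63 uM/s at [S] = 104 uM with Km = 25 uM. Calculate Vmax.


Vmax = v * (Km + [S]) / [S]
Vmax = 63 * (25 + 104) / 104
Vmax = 78.1442 uM/s

78.1442 uM/s


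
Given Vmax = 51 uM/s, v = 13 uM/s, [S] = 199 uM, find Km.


Km = [S] * (Vmax - v) / v
Km = 199 * (51 - 13) / 13
Km = 581.6923 uM

581.6923 uM


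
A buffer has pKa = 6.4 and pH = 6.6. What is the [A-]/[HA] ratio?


[A-]/[HA] = 10^(pH - pKa)
= 10^(6.6 - 6.4)
= 1.5849

1.5849


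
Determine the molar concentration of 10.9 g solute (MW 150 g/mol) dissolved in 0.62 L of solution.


C = (mass / MW) / volume
C = (10.9 / 150) / 0.62
C = 0.1172 M

0.1172 M


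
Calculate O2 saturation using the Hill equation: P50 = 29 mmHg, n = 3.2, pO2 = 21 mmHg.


Y = pO2^n / (P50^n + pO2^n)
Y = 21^3.2 / (29^3.2 + 21^3.2)
Y = 26.25%

26.25%


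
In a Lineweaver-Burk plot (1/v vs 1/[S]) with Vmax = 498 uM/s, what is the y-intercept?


y-intercept = 1/Vmax
= 1/498
= 0.002 s/uM

0.002 s/uM


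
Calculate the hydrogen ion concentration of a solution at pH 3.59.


[H+] = 10^(-pH)
[H+] = 10^(-3.59)
[H+] = 2.570e-04 M

2.570e-04 M


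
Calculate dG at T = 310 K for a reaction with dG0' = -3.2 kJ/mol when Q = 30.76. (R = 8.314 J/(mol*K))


dG = dG0' + RT * ln(Q) / 1000
dG = -3.2 + 8.314 * 310 * ln(30.76) / 1000
dG = 5.6305 kJ/mol

5.6305 kJ/mol


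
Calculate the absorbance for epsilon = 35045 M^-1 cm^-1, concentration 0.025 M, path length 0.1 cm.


A = epsilon * c * l
A = 35045 * 0.025 * 0.1
A = 87.6125

87.6125


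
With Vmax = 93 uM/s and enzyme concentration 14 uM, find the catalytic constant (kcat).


kcat = Vmax / [E]t
kcat = 93 / 14
kcat = 6.6429 s^-1

6.6429 s^-1


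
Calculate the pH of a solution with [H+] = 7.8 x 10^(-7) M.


pH = -log10([H+])
pH = -log10(7.8 x 10^(-7))
pH = 6.1079

6.1079


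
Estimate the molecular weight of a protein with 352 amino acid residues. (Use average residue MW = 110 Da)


MW = n_residues * 110 Da
MW = 352 * 110
MW = 38720 Da

38720 Da


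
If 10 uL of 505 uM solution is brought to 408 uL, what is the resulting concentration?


C2 = C1 * V1 / V2
C2 = 505 * 10 / 408
C2 = 12.3775 uM

12.3775 uM


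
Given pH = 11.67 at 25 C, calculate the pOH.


pOH = 14 - pH
pOH = 14 - 11.67
pOH = 2.33

2.33


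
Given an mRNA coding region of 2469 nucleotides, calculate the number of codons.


codons = nucleotides / 3
codons = 2469 / 3 = 823

823


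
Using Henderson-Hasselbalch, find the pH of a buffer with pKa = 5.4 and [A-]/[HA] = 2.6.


pH = pKa + log10([A-]/[HA])
pH = 5.4 + log10(2.6)
pH = 5.815

5.815


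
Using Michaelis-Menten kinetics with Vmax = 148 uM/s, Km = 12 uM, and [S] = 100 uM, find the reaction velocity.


v = Vmax * [S] / (Km + [S])
v = 148 * 100 / (12 + 100)
v = 132.1429 uM/s

132.1429 uM/s


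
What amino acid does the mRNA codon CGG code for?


Standard genetic code lookup.
Codon CGG -> Arg

Arg


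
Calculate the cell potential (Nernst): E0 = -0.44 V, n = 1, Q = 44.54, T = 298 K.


E = E0 - (RT/nF) * ln(Q)
E = -0.44 - (8.314 * 298 / (1 * 96485)) * ln(44.54)
E = -0.5375 V

-0.5375 V


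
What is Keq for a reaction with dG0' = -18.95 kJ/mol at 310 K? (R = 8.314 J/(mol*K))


Keq = exp(-dG0 * 1000 / (R * T))
Keq = exp(-(-18.95) * 1000 / (8.314 * 310))
Keq = 1560.157

1560.157


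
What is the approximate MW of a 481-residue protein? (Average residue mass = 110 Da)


MW = n_residues * 110 Da
MW = 481 * 110
MW = 52910 Da

52910 Da


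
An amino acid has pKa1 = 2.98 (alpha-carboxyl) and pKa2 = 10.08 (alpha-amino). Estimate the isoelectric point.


pI = (pKa1 + pKa2) / 2
pI = (2.98 + 10.08) / 2
pI = 6.53

6.53


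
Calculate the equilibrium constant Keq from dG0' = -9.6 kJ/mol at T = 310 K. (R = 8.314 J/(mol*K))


Keq = exp(-dG0 * 1000 / (R * T))
Keq = exp(-(-9.6) * 1000 / (8.314 * 310))
Keq = 41.4617

41.4617


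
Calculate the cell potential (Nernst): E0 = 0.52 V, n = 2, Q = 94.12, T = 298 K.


E = E0 - (RT/nF) * ln(Q)
E = 0.52 - (8.314 * 298 / (2 * 96485)) * ln(94.12)
E = 0.4617 V

0.4617 V


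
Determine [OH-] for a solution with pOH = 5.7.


[OH-] = 10^(-pOH)
[OH-] = 10^(-5.7)
[OH-] = 1.995e-06 M

1.995e-06 M


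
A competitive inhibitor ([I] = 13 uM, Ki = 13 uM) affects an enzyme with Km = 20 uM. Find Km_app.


Km_app = Km * (1 + [I]/Ki)
Km_app = 20 * (1 + 13/13)
Km_app = 40.0 uM

40.0 uM


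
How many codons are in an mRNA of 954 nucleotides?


codons = nucleotides / 3
codons = 954 / 3 = 318

318


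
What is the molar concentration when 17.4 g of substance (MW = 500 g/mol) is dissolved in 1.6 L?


C = (mass / MW) / volume
C = (17.4 / 500) / 1.6
C = 0.0217 M

0.0217 M


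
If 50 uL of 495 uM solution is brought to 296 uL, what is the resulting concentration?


C2 = C1 * V1 / V2
C2 = 495 * 50 / 296
C2 = 83.6149 uM

83.6149 uM


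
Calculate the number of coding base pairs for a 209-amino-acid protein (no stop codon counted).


Each amino acid = 1 codon = 3 bp
bp = 209 * 3 = 627 bp

627 bp


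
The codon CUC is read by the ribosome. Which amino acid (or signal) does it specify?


Standard genetic code lookup.
Codon CUC -> Leu

Leu


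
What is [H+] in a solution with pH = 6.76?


[H+] = 10^(-pH)
[H+] = 10^(-6.76)
[H+] = 1.738e-07 M

1.738e-07 M


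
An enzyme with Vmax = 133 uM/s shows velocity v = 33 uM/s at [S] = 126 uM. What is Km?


Km = [S] * (Vmax - v) / v
Km = 126 * (133 - 33) / 33
Km = 381.8182 uM

381.8182 uM


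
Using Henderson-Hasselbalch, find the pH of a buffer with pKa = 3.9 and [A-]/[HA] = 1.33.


pH = pKa + log10([A-]/[HA])
pH = 3.9 + log10(1.33)
pH = 4.0239

4.0239


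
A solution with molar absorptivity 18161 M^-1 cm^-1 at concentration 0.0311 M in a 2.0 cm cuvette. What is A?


A = epsilon * c * l
A = 18161 * 0.0311 * 2.0
A = 1129.6142

1129.6142


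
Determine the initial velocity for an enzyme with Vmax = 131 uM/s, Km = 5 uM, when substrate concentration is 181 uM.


v = Vmax * [S] / (Km + [S])
v = 131 * 181 / (5 + 181)
v = 127.4785 uM/s

127.4785 uM/s


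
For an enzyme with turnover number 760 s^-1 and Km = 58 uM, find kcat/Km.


Catalytic efficiency = kcat / Km
= 760 / 58
= 13.1034 uM^-1*s^-1

13.1034 uM^-1*s^-1


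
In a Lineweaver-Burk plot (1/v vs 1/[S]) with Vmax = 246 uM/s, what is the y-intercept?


y-intercept = 1/Vmax
= 1/246
= 0.0041 s/uM

0.0041 s/uM


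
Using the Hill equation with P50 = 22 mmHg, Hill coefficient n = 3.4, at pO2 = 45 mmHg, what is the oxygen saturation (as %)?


Y = pO2^n / (P50^n + pO2^n)
Y = 45^3.4 / (22^3.4 + 45^3.4)
Y = 91.93%

91.93%


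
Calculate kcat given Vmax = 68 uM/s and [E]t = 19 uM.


kcat = Vmax / [E]t
kcat = 68 / 19
kcat = 3.5789 s^-1

3.5789 s^-1


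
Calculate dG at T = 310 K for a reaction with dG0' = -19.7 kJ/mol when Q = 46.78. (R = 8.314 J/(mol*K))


dG = dG0' + RT * ln(Q) / 1000
dG = -19.7 + 8.314 * 310 * ln(46.78) / 1000
dG = -9.789 kJ/mol

-9.789 kJ/mol


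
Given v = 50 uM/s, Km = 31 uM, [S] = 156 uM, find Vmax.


Vmax = v * (Km + [S]) / [S]
Vmax = 50 * (31 + 156) / 156
Vmax = 59.9359 uM/s

59.9359 uM/s


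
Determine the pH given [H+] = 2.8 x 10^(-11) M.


pH = -log10([H+])
pH = -log10(2.8 x 10^(-11))
pH = 10.5528

10.5528


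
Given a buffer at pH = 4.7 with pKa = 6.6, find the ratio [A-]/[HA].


[A-]/[HA] = 10^(pH - pKa)
= 10^(4.7 - 6.6)
= 0.0126

0.0126


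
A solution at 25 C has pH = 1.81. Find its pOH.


pOH = 14 - pH
pOH = 14 - 1.81
pOH = 12.19

12.19


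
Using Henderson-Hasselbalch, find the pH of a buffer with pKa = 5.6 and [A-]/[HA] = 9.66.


pH = pKa + log10([A-]/[HA])
pH = 5.6 + log10(9.66)
pH = 6.585

6.585


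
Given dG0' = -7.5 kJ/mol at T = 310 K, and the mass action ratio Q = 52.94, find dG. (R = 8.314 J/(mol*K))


dG = dG0' + RT * ln(Q) / 1000
dG = -7.5 + 8.314 * 310 * ln(52.94) / 1000
dG = 2.7299 kJ/mol

2.7299 kJ/mol


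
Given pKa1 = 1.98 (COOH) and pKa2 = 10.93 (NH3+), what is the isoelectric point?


pI = (pKa1 + pKa2) / 2
pI = (1.98 + 10.93) / 2
pI = 6.455

6.455


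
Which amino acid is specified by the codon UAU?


Standard genetic code lookup.
Codon UAU -> Tyr

Tyr


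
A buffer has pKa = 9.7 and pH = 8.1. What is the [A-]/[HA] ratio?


[A-]/[HA] = 10^(pH - pKa)
= 10^(8.1 - 9.7)
= 0.0251

0.0251


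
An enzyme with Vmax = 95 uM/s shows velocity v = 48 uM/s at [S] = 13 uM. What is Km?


Km = [S] * (Vmax - v) / v
Km = 13 * (95 - 48) / 48
Km = 12.7292 uM

12.7292 uM


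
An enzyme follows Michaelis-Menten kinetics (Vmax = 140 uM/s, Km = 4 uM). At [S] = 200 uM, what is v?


v = Vmax * [S] / (Km + [S])
v = 140 * 200 / (4 + 200)
v = 137.2549 uM/s

137.2549 uM/s


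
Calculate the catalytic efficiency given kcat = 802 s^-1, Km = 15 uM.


Catalytic efficiency = kcat / Km
= 802 / 15
= 53.4667 uM^-1*s^-1

53.4667 uM^-1*s^-1


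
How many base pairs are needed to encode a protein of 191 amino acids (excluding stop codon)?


Each amino acid = 1 codon = 3 bp
bp = 191 * 3 = 573 bp

573 bp


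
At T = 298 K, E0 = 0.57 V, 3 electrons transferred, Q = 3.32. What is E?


E = E0 - (RT/nF) * ln(Q)
E = 0.57 - (8.314 * 298 / (3 * 96485)) * ln(3.32)
E = 0.5597 V

0.5597 V


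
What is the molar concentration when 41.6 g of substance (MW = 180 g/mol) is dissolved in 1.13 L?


C = (mass / MW) / volume
C = (41.6 / 180) / 1.13
C = 0.2045 M

0.2045 M


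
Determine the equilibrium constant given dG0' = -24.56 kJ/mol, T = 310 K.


Keq = exp(-dG0 * 1000 / (R * T))
Keq = exp(-(-24.56) * 1000 / (8.314 * 310))
Keq = 13755.6445

13755.6445


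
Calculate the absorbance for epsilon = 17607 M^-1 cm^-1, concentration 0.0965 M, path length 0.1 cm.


A = epsilon * c * l
A = 17607 * 0.0965 * 0.1
A = 169.9076

169.9076


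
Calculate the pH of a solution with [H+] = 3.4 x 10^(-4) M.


pH = -log10([H+])
pH = -log10(3.4 x 10^(-4))
pH = 3.4685

3.4685


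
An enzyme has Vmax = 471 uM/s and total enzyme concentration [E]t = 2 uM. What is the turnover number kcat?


kcat = Vmax / [E]t
kcat = 471 / 2
kcat = 235.5 s^-1

235.5 s^-1


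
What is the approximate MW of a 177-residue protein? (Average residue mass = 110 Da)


MW = n_residues * 110 Da
MW = 177 * 110
MW = 19470 Da

19470 Da


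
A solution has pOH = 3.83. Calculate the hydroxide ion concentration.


[OH-] = 10^(-pOH)
[OH-] = 10^(-3.83)
[OH-] = 1.479e-04 M

1.479e-04 M


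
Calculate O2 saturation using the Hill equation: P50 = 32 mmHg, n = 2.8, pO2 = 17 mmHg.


Y = pO2^n / (P50^n + pO2^n)
Y = 17^2.8 / (32^2.8 + 17^2.8)
Y = 14.54%

14.54%


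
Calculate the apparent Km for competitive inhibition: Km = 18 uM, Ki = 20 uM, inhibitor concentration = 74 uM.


Km_app = Km * (1 + [I]/Ki)
Km_app = 18 * (1 + 74/20)
Km_app = 84.6 uM

84.6 uM


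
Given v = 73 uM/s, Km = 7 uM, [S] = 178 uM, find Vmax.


Vmax = v * (Km + [S]) / [S]
Vmax = 73 * (7 + 178) / 178
Vmax = 75.8708 uM/s

75.8708 uM/s


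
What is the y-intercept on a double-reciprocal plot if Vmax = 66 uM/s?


y-intercept = 1/Vmax
= 1/66
= 0.0152 s/uM

0.0152 s/uM


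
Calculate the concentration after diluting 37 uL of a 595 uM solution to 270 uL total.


C2 = C1 * V1 / V2
C2 = 595 * 37 / 270
C2 = 81.537 uM

81.537 uM


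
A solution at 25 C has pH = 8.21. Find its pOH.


pOH = 14 - pH
pOH = 14 - 8.21
pOH = 5.79

5.79


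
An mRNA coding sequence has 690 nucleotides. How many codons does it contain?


codons = nucleotides / 3
codons = 690 / 3 = 230

230


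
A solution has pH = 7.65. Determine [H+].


[H+] = 10^(-pH)
[H+] = 10^(-7.65)
[H+] = 2.239e-08 M

2.239e-08 M


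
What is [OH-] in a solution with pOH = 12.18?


[OH-] = 10^(-pOH)
[OH-] = 10^(-12.18)
[OH-] = 6.607e-13 M

6.607e-13 M


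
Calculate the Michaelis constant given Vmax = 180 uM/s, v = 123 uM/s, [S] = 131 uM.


Km = [S] * (Vmax - v) / v
Km = 131 * (180 - 123) / 123
Km = 60.7073 uM

60.7073 uM


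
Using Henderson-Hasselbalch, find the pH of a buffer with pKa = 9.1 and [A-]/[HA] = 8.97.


pH = pKa + log10([A-]/[HA])
pH = 9.1 + log10(8.97)
pH = 10.0528

10.0528


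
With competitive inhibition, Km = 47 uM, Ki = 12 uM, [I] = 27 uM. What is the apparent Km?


Km_app = Km * (1 + [I]/Ki)
Km_app = 47 * (1 + 27/12)
Km_app = 152.75 uM

152.75 uM


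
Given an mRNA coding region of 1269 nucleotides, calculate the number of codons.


codons = nucleotides / 3
codons = 1269 / 3 = 423

423


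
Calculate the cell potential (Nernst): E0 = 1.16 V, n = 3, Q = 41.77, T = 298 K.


E = E0 - (RT/nF) * ln(Q)
E = 1.16 - (8.314 * 298 / (3 * 96485)) * ln(41.77)
E = 1.1281 V

1.1281 V


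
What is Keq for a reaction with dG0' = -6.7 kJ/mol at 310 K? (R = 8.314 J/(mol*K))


Keq = exp(-dG0 * 1000 / (R * T))
Keq = exp(-(-6.7) * 1000 / (8.314 * 310))
Keq = 13.4581

13.4581


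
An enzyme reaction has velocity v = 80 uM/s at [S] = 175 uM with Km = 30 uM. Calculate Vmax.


Vmax = v * (Km + [S]) / [S]
Vmax = 80 * (30 + 175) / 175
Vmax = 93.7143 uM/s

93.7143 uM/s


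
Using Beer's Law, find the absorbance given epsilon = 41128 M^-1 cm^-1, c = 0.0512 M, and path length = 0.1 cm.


A = epsilon * c * l
A = 41128 * 0.0512 * 0.1
A = 210.5754

210.5754


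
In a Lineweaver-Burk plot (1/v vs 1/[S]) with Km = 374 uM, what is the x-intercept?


x-intercept = -1/Km
= -1/374
= -0.0027 1/uM

-0.0027 1/uM


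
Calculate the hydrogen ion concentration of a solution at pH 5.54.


[H+] = 10^(-pH)
[H+] = 10^(-5.54)
[H+] = 2.884e-06 M

2.884e-06 M


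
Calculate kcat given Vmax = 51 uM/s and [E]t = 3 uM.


kcat = Vmax / [E]t
kcat = 51 / 3
kcat = 17.0 s^-1

17.0 s^-1


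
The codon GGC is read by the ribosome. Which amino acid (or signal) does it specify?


Standard genetic code lookup.
Codon GGC -> Gly

Gly


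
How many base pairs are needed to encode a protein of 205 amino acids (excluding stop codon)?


Each amino acid = 1 codon = 3 bp
bp = 205 * 3 = 615 bp

615 bp


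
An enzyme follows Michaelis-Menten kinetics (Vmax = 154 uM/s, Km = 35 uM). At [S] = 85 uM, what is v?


v = Vmax * [S] / (Km + [S])
v = 154 * 85 / (35 + 85)
v = 109.0833 uM/s

109.0833 uM/s


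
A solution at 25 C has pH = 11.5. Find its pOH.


pOH = 14 - pH
pOH = 14 - 11.5
pOH = 2.5

2.5


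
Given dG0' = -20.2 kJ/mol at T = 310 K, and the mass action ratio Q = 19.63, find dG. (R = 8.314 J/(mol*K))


dG = dG0' + RT * ln(Q) / 1000
dG = -20.2 + 8.314 * 310 * ln(19.63) / 1000
dG = -12.5271 kJ/mol

-12.5271 kJ/mol


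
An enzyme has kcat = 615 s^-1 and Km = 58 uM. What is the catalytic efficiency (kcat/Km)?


Catalytic efficiency = kcat / Km
= 615 / 58
= 10.6034 uM^-1*s^-1

10.6034 uM^-1*s^-1


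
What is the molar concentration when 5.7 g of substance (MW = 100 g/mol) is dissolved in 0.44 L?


C = (mass / MW) / volume
C = (5.7 / 100) / 0.44
C = 0.1295 M

0.1295 M


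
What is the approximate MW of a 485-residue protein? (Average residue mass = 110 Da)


MW = n_residues * 110 Da
MW = 485 * 110
MW = 53350 Da

53350 Da


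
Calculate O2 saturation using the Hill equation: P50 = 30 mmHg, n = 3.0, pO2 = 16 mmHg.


Y = pO2^n / (P50^n + pO2^n)
Y = 16^3.0 / (30^3.0 + 16^3.0)
Y = 13.17%

13.17%


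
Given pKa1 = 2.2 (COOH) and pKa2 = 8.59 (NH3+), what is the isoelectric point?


pI = (pKa1 + pKa2) / 2
pI = (2.2 + 8.59) / 2
pI = 5.395

5.395


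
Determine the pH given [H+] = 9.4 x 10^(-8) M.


pH = -log10([H+])
pH = -log10(9.4 x 10^(-8))
pH = 7.0269

7.0269


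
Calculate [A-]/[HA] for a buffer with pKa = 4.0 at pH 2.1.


[A-]/[HA] = 10^(pH - pKa)
= 10^(2.1 - 4.0)
= 0.0126

0.0126


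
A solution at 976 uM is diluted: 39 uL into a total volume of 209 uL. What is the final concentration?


C2 = C1 * V1 / V2
C2 = 976 * 39 / 209
C2 = 182.1244 uM

182.1244 uM


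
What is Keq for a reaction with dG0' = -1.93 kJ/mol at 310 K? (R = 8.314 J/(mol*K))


Keq = exp(-dG0 * 1000 / (R * T))
Keq = exp(-(-1.93) * 1000 / (8.314 * 310))
Keq = 2.1145

2.1145


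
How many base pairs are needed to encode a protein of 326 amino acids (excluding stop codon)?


Each amino acid = 1 codon = 3 bp
bp = 326 * 3 = 978 bp

978 bp


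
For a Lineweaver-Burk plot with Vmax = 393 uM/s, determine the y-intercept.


y-intercept = 1/Vmax
= 1/393
= 0.0025 s/uM

0.0025 s/uM


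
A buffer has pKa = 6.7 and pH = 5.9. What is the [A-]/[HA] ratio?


[A-]/[HA] = 10^(pH - pKa)
= 10^(5.9 - 6.7)
= 0.1585

0.1585


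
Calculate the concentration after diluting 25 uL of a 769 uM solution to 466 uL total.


C2 = C1 * V1 / V2
C2 = 769 * 25 / 466
C2 = 41.2554 uM

41.2554 uM


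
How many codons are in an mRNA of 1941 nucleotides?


codons = nucleotides / 3
codons = 1941 / 3 = 647

647


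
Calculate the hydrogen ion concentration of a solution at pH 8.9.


[H+] = 10^(-pH)
[H+] = 10^(-8.9)
[H+] = 1.259e-09 M

1.259e-09 M


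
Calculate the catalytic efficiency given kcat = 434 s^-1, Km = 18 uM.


Catalytic efficiency = kcat / Km
= 434 / 18
= 24.1111 uM^-1*s^-1

24.1111 uM^-1*s^-1


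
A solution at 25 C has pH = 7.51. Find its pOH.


pOH = 14 - pH
pOH = 14 - 7.51
pOH = 6.49

6.49


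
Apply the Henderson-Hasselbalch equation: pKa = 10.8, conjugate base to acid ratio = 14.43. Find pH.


pH = pKa + log10([A-]/[HA])
pH = 10.8 + log10(14.43)
pH = 11.9593

11.9593


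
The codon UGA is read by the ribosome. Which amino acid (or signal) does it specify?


Standard genetic code lookup.
Codon UGA -> Stop

Stop


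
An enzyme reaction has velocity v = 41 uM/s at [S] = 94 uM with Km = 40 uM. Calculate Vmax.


Vmax = v * (Km + [S]) / [S]
Vmax = 41 * (40 + 94) / 94
Vmax = 58.4468 uM/s

58.4468 uM/s


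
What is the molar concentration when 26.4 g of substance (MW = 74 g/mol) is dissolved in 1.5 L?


C = (mass / MW) / volume
C = (26.4 / 74) / 1.5
C = 0.2378 M

0.2378 M


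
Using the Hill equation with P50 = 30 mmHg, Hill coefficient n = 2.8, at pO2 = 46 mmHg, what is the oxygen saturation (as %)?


Y = pO2^n / (P50^n + pO2^n)
Y = 46^2.8 / (30^2.8 + 46^2.8)
Y = 76.8%

76.8%


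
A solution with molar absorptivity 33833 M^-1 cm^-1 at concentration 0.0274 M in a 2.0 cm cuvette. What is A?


A = epsilon * c * l
A = 33833 * 0.0274 * 2.0
A = 1854.0484

1854.0484


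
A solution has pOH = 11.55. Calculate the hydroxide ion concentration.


[OH-] = 10^(-pOH)
[OH-] = 10^(-11.55)
[OH-] = 2.818e-12 M

2.818e-12 M


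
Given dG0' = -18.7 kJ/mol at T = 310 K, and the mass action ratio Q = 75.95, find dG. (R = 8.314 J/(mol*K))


dG = dG0' + RT * ln(Q) / 1000
dG = -18.7 + 8.314 * 310 * ln(75.95) / 1000
dG = -7.5399 kJ/mol

-7.5399 kJ/mol


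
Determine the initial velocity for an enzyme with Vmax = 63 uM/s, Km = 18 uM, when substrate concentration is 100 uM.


v = Vmax * [S] / (Km + [S])
v = 63 * 100 / (18 + 100)
v = 53.3898 uM/s

53.3898 uM/s


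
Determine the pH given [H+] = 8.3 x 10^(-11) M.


pH = -log10([H+])
pH = -log10(8.3 x 10^(-11))
pH = 10.0809

10.0809


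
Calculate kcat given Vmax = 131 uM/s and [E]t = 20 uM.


kcat = Vmax / [E]t
kcat = 131 / 20
kcat = 6.55 s^-1

6.55 s^-1


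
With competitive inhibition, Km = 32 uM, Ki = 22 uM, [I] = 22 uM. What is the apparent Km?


Km_app = Km * (1 + [I]/Ki)
Km_app = 32 * (1 + 22/22)
Km_app = 64.0 uM

64.0 uM


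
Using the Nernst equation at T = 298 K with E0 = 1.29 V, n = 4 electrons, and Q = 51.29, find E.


E = E0 - (RT/nF) * ln(Q)
E = 1.29 - (8.314 * 298 / (4 * 96485)) * ln(51.29)
E = 1.2647 V

1.2647 V


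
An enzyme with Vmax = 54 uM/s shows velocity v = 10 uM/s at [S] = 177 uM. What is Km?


Km = [S] * (Vmax - v) / v
Km = 177 * (54 - 10) / 10
Km = 778.8 uM

778.8 uM


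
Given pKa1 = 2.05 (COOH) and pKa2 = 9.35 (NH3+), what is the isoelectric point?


pI = (pKa1 + pKa2) / 2
pI = (2.05 + 9.35) / 2
pI = 5.7

5.7


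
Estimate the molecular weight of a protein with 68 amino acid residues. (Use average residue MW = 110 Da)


MW = n_residues * 110 Da
MW = 68 * 110
MW = 7480 Da

7480 Da


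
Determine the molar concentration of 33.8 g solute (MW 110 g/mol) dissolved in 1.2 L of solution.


C = (mass / MW) / volume
C = (33.8 / 110) / 1.2
C = 0.2561 M

0.2561 M


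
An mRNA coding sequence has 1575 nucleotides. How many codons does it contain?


codons = nucleotides / 3
codons = 1575 / 3 = 525

525


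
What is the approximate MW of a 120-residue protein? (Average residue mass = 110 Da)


MW = n_residues * 110 Da
MW = 120 * 110
MW = 13200 Da

13200 Da


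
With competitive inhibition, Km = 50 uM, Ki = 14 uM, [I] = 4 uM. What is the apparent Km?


Km_app = Km * (1 + [I]/Ki)
Km_app = 50 * (1 + 4/14)
Km_app = 64.2857 uM

64.2857 uM


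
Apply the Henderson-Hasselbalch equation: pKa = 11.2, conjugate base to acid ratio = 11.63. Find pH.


pH = pKa + log10([A-]/[HA])
pH = 11.2 + log10(11.63)
pH = 12.2656

12.2656


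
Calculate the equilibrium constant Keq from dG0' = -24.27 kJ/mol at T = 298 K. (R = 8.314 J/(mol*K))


Keq = exp(-dG0 * 1000 / (R * T))
Keq = exp(-(-24.27) * 1000 / (8.314 * 298))
Keq = 17959.6132

17959.6132


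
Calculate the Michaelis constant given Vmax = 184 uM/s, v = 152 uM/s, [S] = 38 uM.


Km = [S] * (Vmax - v) / v
Km = 38 * (184 - 152) / 152
Km = 8.0 uM

8.0 uM


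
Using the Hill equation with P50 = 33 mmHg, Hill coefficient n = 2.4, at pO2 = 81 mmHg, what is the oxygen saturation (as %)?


Y = pO2^n / (P50^n + pO2^n)
Y = 81^2.4 / (33^2.4 + 81^2.4)
Y = 89.61%

89.61%


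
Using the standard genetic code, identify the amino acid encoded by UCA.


Standard genetic code lookup.
Codon UCA -> Ser

Ser


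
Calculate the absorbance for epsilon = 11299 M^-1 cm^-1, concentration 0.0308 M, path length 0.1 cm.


A = epsilon * c * l
A = 11299 * 0.0308 * 0.1
A = 34.8009

34.8009


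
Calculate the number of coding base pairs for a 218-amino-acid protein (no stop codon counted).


Each amino acid = 1 codon = 3 bp
bp = 218 * 3 = 654 bp

654 bp


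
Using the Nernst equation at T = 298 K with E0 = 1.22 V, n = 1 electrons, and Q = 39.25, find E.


E = E0 - (RT/nF) * ln(Q)
E = 1.22 - (8.314 * 298 / (1 * 96485)) * ln(39.25)
E = 1.1258 V

1.1258 V


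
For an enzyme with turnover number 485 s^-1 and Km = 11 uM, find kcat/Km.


Catalytic efficiency = kcat / Km
= 485 / 11
= 44.0909 uM^-1*s^-1

44.0909 uM^-1*s^-1


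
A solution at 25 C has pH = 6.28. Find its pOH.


pOH = 14 - pH
pOH = 14 - 6.28
pOH = 7.72

7.72


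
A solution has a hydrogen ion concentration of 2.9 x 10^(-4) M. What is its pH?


pH = -log10([H+])
pH = -log10(2.9 x 10^(-4))
pH = 3.5376

3.5376


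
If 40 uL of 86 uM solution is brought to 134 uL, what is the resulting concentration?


C2 = C1 * V1 / V2
C2 = 86 * 40 / 134
C2 = 25.6716 uM

25.6716 uM


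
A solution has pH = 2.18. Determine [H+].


[H+] = 10^(-pH)
[H+] = 10^(-2.18)
[H+] = 0.0066 M

0.0066 M


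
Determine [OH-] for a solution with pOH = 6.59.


[OH-] = 10^(-pOH)
[OH-] = 10^(-6.59)
[OH-] = 2.570e-07 M

2.570e-07 M
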